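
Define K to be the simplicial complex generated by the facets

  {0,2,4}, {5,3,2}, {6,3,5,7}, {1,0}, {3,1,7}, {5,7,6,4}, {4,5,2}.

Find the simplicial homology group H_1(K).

Order the vertices as 0 < 1 < 2 < 3 < 4 < 5 < 6 < 7. Listing each simplex with vertices in this order, K has dimension 3 with simplices:

  0-simplices (8): [0], [1], [2], [3], [4], [5], [6], [7]
  1-simplices (17): [0,1], [0,2], [0,4], [1,3], [1,7], [2,3], [2,4], [2,5], [3,5], [3,6], [3,7], [4,5], [4,6], [4,7], [5,6], [5,7], [6,7]
  2-simplices (11): [0,2,4], [1,3,7], [2,3,5], [2,4,5], [3,5,6], [3,5,7], [3,6,7], [4,5,6], [4,5,7], [4,6,7], [5,6,7]
  3-simplices (2): [3,5,6,7], [4,5,6,7]

giving chain groups C_0 ≅ Z^8, C_1 ≅ Z^17, C_2 ≅ Z^11, C_3 ≅ Z^2.

∂_1: C_1 → C_0 is given by ∂[p,q] = [q] − [p].
The 8×17 boundary matrix has rank 7 and Smith normal form diag(1,1,1,1,1,1,1).

∂_2: C_2 → C_1 acts by ∂[p,q,r] = [q,r] − [p,r] + [p,q]. For instance
  ∂[4,5,7] = [5,7] − [4,7] + [4,5],
  ∂[4,6,7] = [6,7] − [4,7] + [4,6].
As a 17×11 matrix over Z this has rank 9, with invariant factors (1,1,1,1,1,1,1,1,1).

The boundary map ∂_3: C_3 → C_2 sends each 3-simplex σ to the alternating sum Σ_i (−1)^i (σ with its i-th vertex removed). For instance
  ∂[4,5,6,7] = [5,6,7] − [4,6,7] + [4,5,7] − [4,5,6],
  ∂[3,5,6,7] = [5,6,7] − [3,6,7] + [3,5,7] − [3,5,6].
The resulting 11×2 matrix has rank 2, and its Smith normal form has invariant factors (1,1).

Computing H_k = (kernel of ∂_k) / (image of ∂_{k+1}):

  H_1: rank ker ∂_1 − rank ∂_2 = (17 − 7) − 9 = 1, and the invariant factors of ∂_2 are all 1, so H_1 ≅ Z.

H_1 ≅ Z.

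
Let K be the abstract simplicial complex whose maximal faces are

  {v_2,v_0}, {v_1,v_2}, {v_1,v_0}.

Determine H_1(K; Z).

K has 3 vertices, 3 edges.
rank ∂_1 = 2, rank ∂_2 = 0 ⇒ b_1 = 3 − 2 − 0 = 1. So H_1 = Z.

H_1 = Z.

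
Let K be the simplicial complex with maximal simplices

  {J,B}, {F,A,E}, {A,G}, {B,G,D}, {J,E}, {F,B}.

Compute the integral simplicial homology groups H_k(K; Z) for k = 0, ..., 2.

H_0 ≅ Z,  H_1 ≅ Z^2,  H_2 = 0.

Fix the vertex order A < B < D < E < F < G < J and write every simplex with vertices in increasing order. Then dim K = 2 and the simplices of K are:

  0-simplices (7): A, B, D, E, F, G, J
  1-simplices (10): AE, AF, AG, BD, BF, BG, BJ, DG, EF, EJ
  2-simplices (2): AEF, BDG

giving chain groups C_0 ≅ Z^7, C_1 ≅ Z^10, C_2 ≅ Z^2.

Boundary ∂_1: C_1 → C_0 maps an edge to its endpoints' difference, ∂[p,q] = q − p.
This gives a 7×10 integer matrix of rank 6; reducing to Smith normal form yields diagonal entries (1,1,1,1,1,1).

The boundary map ∂_2: C_2 → C_1 acts by ∂[p,q,r] = [q,r] − [p,r] + [p,q]. For instance
  ∂AEF = EF − AF + AE,
  ∂BDG = DG − BG + BD.
This gives a 10×2 integer matrix of rank 2; reducing to Smith normal form yields diagonal entries (1,1).

Computing H_k = (kernel of ∂_k) / (image of ∂_{k+1}):

  H_0: rank C_0 − rank ∂_1 = 7 − 6 = 1, and the invariant factors of ∂_1 are all 1, so H_0 = Z.
  H_1: rank ker ∂_1 − rank ∂_2 = (10 − 6) − 2 = 2, and the invariant factors of ∂_2 are all 1, so H_1 = Z^2.
  H_2: rank ker ∂_2 − rank ∂_3 = (2 − 2) − 0 = 0, and there is no ∂_3, so H_2 = 0.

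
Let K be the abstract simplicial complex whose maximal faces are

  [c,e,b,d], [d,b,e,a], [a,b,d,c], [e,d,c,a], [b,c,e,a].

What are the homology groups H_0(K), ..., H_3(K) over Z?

H_0 ≅ Z,  H_1 = 0,  H_2 = 0,  H_3 ≅ Z.

Fix the vertex order a < b < c < d < e and write every simplex with vertices in increasing order. Then dim K = 3 and the simplices of K are:

  0-simplices (5): a, b, c, d, e
  1-simplices (10): ab, ac, ad, ae, bc, bd, be, cd, ce, de
  2-simplices (10): abc, abd, abe, acd, ace, ade, bcd, bce, bde, cde
  3-simplices (5): abcd, abce, abde, acde, bcde

Hence C_0 ≅ Z^5, C_1 ≅ Z^10, C_2 ≅ Z^10, C_3 ≅ Z^5.

The boundary map ∂_1: C_1 → C_0 is given by ∂[p,q] = [q] − [p].
As a 5×10 matrix over Z this has rank 4, with invariant factors (1,1,1,1).

∂_2: C_2 → C_1 maps a triangle to the signed sum of its edges. For instance
  ∂abd = bd − ad + ab,
  ∂abe = be − ae + ab.
The resulting 10×10 matrix has rank 6, and its Smith normal form has invariant factors (1,1,1,1,1,1).

The boundary map ∂_3: C_3 → C_2 sends each 3-simplex σ to the alternating sum Σ_i (−1)^i (σ with its i-th vertex removed). For instance
  ∂acde = cde − ade + ace − acd,
  ∂bcde = cde − bde + bce − bcd.
As a 10×5 matrix over Z this has rank 4, with invariant factors (1,1,1,1).

Reading off H_k = ker ∂_k / im ∂_{k+1}:

  H_0: rank C_0 − rank ∂_1 = 5 − 4 = 1, and the invariant factors of ∂_1 are all 1, so H_0 = Z.
  H_1: rank ker ∂_1 − rank ∂_2 = (10 − 4) − 6 = 0, and the invariant factors of ∂_2 are all 1, so H_1 = 0.
  H_2: rank ker ∂_2 − rank ∂_3 = (10 − 6) − 4 = 0, and the invariant factors of ∂_3 are all 1, so H_2 = 0.
  H_3: rank ker ∂_3 − rank ∂_4 = (5 − 4) − 0 = 1, and there is no ∂_4, so H_3 = Z.

As a check, the Euler characteristic is 5 − 10 + 10 − 5 = 0, which agrees with 1 − 0 + 0 − 1 = 0.
(K is a triangulation of the 3-sphere S^3.)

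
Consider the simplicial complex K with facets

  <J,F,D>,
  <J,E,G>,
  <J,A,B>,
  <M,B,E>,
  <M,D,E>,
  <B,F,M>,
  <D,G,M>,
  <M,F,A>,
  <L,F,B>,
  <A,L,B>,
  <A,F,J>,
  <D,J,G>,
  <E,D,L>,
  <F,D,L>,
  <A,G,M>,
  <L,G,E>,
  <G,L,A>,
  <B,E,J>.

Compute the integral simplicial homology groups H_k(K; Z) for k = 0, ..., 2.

H_0 = Z,  H_1 = Z ⊕ Z/2Z,  H_2 = 0.

We work with the vertex ordering A < B < D < E < F < G < J < L < M. The simplices of K, each written with vertices in increasing order, are:

  0-simplices (9): A, B, D, E, F, G, J, L, M
  1-simplices (27): AB, AF, AG, AJ, AL, AM, BE, BF, BJ, BL, BM, DE, DF, DG, DJ, DL, DM, EG, EJ, EL, EM, FJ, FL, FM, GJ, GL, GM
  2-simplices (18): ABJ, ABL, AFJ, AFM, AGL, AGM, BEJ, BEM, BFL, BFM, DEL, DEM, DFJ, DFL, DGJ, DGM, EGJ, EGL

Hence C_0 ≅ Z^9, C_1 ≅ Z^27, C_2 ≅ Z^18.

∂_1: C_1 → C_0 is given by ∂[p,q] = [q] − [p]. For instance
  ∂DF = F − D.
This gives a 9×27 integer matrix of rank 8; reducing to Smith normal form yields diagonal entries (1,1,1,1,1,1,1,1).

Boundary ∂_2: C_2 → C_1 acts by ∂[p,q,r] = [q,r] − [p,r] + [p,q]. For instance
  ∂BEM = EM − BM + BE,
  ∂ABJ = BJ − AJ + AB.
As a 27×18 matrix over Z this has rank 18, with invariant factors (1,1,1,1,1,1,1,1,1,1,1,1,1,1,1,1,1,2).

Reading off H_k = ker ∂_k / im ∂_{k+1}:

  H_0: rank C_0 − rank ∂_1 = 9 − 8 = 1, and the invariant factors of ∂_1 are all 1, so H_0 ≅ Z.
  H_1: rank ker ∂_1 − rank ∂_2 = (27 − 8) − 18 = 1, and ∂_2 has invariant factor 2 > 1, so H_1 ≅ Z ⊕ Z/2Z.
  H_2: rank ker ∂_2 − rank ∂_3 = (18 − 18) − 0 = 0, and there is no ∂_3, so H_2 ≅ 0.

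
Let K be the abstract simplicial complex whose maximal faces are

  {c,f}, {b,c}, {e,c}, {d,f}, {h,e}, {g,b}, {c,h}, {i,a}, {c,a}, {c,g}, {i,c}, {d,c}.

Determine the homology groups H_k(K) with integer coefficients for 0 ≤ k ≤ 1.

H_0 = Z,  H_1 = Z^4.

Fix the vertex order a < b < c < d < e < f < g < h < i and write every simplex with vertices in increasing order. Then dim K = 1 and the simplices of K are:

  0-simplices (9): a, b, c, d, e, f, g, h, i
  1-simplices (12): ac, ai, bc, bg, cd, ce, cf, cg, ch, ci, df, eh

Hence C_0 ≅ Z^9, C_1 ≅ Z^12.

∂_1: C_1 → C_0 sends each edge [p,q] (with p < q) to q − p. For instance
  ∂ch = h − c.
The resulting 9×12 matrix has rank 8, and its Smith normal form has invariant factors (1,1,1,1,1,1,1,1).

Computing H_k = (kernel of ∂_k) / (image of ∂_{k+1}):

  H_0: rank C_0 − rank ∂_1 = 9 − 8 = 1, and the invariant factors of ∂_1 are all 1, so H_0 ≅ Z.
  H_1: rank ker ∂_1 − rank ∂_2 = (12 − 8) − 0 = 4, and there is no ∂_2, so H_1 ≅ Z^4.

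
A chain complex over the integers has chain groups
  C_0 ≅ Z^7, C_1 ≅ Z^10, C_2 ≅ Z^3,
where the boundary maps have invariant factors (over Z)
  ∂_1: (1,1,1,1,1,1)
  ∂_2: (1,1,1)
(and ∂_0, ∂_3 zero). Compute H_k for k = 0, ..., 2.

H_0: b_0 = 7 − 0 − 6 = 1; torsion from ∂_1 factors > 1: none. So H_0 ≅ Z.
H_1: b_1 = 10 − 6 − 3 = 1; torsion from ∂_2 factors > 1: none. So H_1 ≅ Z.
H_2: b_2 = 3 − 3 − 0 = 0; torsion from ∂_3 factors > 1: none. So H_2 ≅ 0.

H_0 ≅ Z,  H_1 ≅ Z,  H_2 = 0.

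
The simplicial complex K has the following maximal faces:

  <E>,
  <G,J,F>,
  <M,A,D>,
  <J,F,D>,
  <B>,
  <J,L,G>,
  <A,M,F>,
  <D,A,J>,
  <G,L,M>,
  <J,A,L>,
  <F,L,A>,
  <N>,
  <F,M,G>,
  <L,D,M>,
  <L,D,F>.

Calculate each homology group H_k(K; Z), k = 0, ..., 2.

H_0 ≅ Z^4,  H_1 ≅ Z/2,  H_2 = 0.

Take the total order A < B < D < E < F < G < J < L < M < N on the vertex set. Then K (dimension 2) consists of the simplices:

  0-simplices (10): A, B, D, E, F, G, J, L, M, N
  1-simplices (18): AD, AF, AJ, AL, AM, DF, DJ, DL, DM, FG, FJ, FL, FM, GJ, GL, GM, JL, LM
  2-simplices (12): ADJ, ADM, AFL, AFM, AJL, DFJ, DFL, DLM, FGJ, FGM, GJL, GLM

so the chain groups are C_0 ≅ Z^10, C_1 ≅ Z^18, C_2 ≅ Z^12.

∂_1: C_1 → C_0 maps an edge to its endpoints' difference, ∂[p,q] = q − p. For instance
  ∂GL = L − G.
As a 10×18 matrix over Z this has rank 6, with invariant factors (1,1,1,1,1,1).

∂_2: C_2 → C_1 maps a triangle to the signed sum of its edges. For instance
  ∂DFJ = FJ − DJ + DF,
  ∂ADM = DM − AM + AD.
This gives a 18×12 integer matrix of rank 12; reducing to Smith normal form yields diagonal entries (1,1,1,1,1,1,1,1,1,1,1,2).

Computing H_k = (kernel of ∂_k) / (image of ∂_{k+1}):

  H_0: rank C_0 − rank ∂_1 = 10 − 6 = 4, and the invariant factors of ∂_1 are all 1, so H_0 = Z^4.
  H_1: rank ker ∂_1 − rank ∂_2 = (18 − 6) − 12 = 0, and ∂_2 has invariant factor 2 > 1, so H_1 = Z/2.
  H_2: rank ker ∂_2 − rank ∂_3 = (12 − 12) − 0 = 0, and there is no ∂_3, so H_2 = 0.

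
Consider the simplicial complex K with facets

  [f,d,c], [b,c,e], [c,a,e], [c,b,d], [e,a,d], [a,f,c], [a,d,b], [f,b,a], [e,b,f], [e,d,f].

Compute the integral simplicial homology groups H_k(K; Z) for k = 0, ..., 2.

Fix the vertex order a < b < c < d < e < f and write every simplex with vertices in increasing order. Then dim K = 2 and the simplices of K are:

  0-simplices (6): a, b, c, d, e, f
  1-simplices (15): ab, ac, ad, ae, af, bc, bd, be, bf, cd, ce, cf, de, df, ef
  2-simplices (10): abd, abf, ace, acf, ade, bcd, bce, bef, cdf, def

so the chain groups are C_0 ≅ Z^6, C_1 ≅ Z^15, C_2 ≅ Z^10.

∂_1: C_1 → C_0 maps an edge to its endpoints' difference, ∂[p,q] = q − p. For instance
  ∂cd = d − c.
This gives a 6×15 integer matrix of rank 5; reducing to Smith normal form yields diagonal entries (1,1,1,1,1).

∂_2: C_2 → C_1 sends each 2-simplex [p,q,r] to [q,r] − [p,r] + [p,q]. For instance
  ∂bce = ce − be + bc,
  ∂bef = ef − bf + be.
The 15×10 boundary matrix has rank 10 and Smith normal form diag(1,1,1,1,1,1,1,1,1,2).

Now H_k = ker ∂_k / im ∂_{k+1}, so:

  H_0: rank C_0 − rank ∂_1 = 6 − 5 = 1, and the invariant factors of ∂_1 are all 1, so H_0 = Z.
  H_1: rank ker ∂_1 − rank ∂_2 = (15 − 5) − 10 = 0, and ∂_2 has invariant factor 2 > 1, so H_1 = Z/2.
  H_2: rank ker ∂_2 − rank ∂_3 = (10 − 10) − 0 = 0, and there is no ∂_3, so H_2 = 0.

H_0 = Z,  H_1 = Z/2,  H_2 = 0.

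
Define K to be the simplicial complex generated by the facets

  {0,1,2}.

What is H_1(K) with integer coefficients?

Order the vertices as 0 < 1 < 2. Listing each simplex with vertices in this order, K has dimension 2 with simplices:

  0-simplices (3): [0], [1], [2]
  1-simplices (3): [0,1], [0,2], [1,2]
  2-simplices (1): [0,1,2]

Hence C_0 ≅ Z^3, C_1 ≅ Z^3, C_2 ≅ Z^1.

Boundary ∂_1: C_1 → C_0 is given by ∂[p,q] = [q] − [p].
This gives a 3×3 integer matrix of rank 2; reducing to Smith normal form yields diagonal entries (1,1).

Boundary ∂_2: C_2 → C_1 sends each 2-simplex [p,q,r] to [q,r] − [p,r] + [p,q]. For instance
  ∂[0,1,2] = [1,2] − [0,2] + [0,1].
This gives a 3×1 integer matrix of rank 1; reducing to Smith normal form yields diagonal entries (1).

Computing H_k = (kernel of ∂_k) / (image of ∂_{k+1}):

  H_1: rank ker ∂_1 − rank ∂_2 = (3 − 2) − 1 = 0, and the invariant factors of ∂_2 are all 1, so H_1 ≅ 0.

H_1 ≅ 0.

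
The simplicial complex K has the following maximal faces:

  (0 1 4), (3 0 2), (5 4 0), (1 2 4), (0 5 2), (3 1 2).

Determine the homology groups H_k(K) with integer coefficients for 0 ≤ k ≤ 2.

Take the total order 0 < 1 < 2 < 3 < 4 < 5 on the vertex set. Then K (dimension 2) consists of the simplices:

  0-simplices (6): [0], [1], [2], [3], [4], [5]
  1-simplices (12): [0,1], [0,2], [0,3], [0,4], [0,5], [1,2], [1,3], [1,4], [2,3], [2,4], [2,5], [4,5]
  2-simplices (6): [0,1,4], [0,2,3], [0,2,5], [0,4,5], [1,2,3], [1,2,4]

Hence C_0 ≅ Z^6, C_1 ≅ Z^12, C_2 ≅ Z^6.

The boundary map ∂_1: C_1 → C_0 is given by ∂[p,q] = [q] − [p].
The resulting 6×12 matrix has rank 5, and its Smith normal form has invariant factors (1,1,1,1,1).

∂_2: C_2 → C_1 acts by ∂[p,q,r] = [q,r] − [p,r] + [p,q]. For instance
  ∂[0,1,4] = [1,4] − [0,4] + [0,1],
  ∂[1,2,3] = [2,3] − [1,3] + [1,2].
The 12×6 boundary matrix has rank 6 and Smith normal form diag(1,1,1,1,1,1).

Computing H_k = (kernel of ∂_k) / (image of ∂_{k+1}):

  H_0: rank C_0 − rank ∂_1 = 6 − 5 = 1, and the invariant factors of ∂_1 are all 1, so H_0 ≅ Z.
  H_1: rank ker ∂_1 − rank ∂_2 = (12 − 5) − 6 = 1, and the invariant factors of ∂_2 are all 1, so H_1 ≅ Z.
  H_2: rank ker ∂_2 − rank ∂_3 = (6 − 6) − 0 = 0, and there is no ∂_3, so H_2 ≅ 0.

As a check, the Euler characteristic is 6 − 12 + 6 = 0, which agrees with 1 − 1 + 0 = 0.
(K is a triangulation of the cylinder S^1 x I.)

H_0 ≅ Z,  H_1 ≅ Z,  H_2 = 0.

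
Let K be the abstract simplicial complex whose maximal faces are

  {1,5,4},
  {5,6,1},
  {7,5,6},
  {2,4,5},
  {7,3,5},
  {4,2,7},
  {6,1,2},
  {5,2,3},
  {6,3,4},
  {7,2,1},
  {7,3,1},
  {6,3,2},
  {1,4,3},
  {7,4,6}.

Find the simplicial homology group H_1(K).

H_1 ≅ Z^2.

Fix the vertex order 1 < 2 < 3 < 4 < 5 < 6 < 7 and write every simplex with vertices in increasing order. Then dim K = 2 and the simplices of K are:

  0-simplices (7): [1], [2], [3], [4], [5], [6], [7]
  1-simplices (21): [1,2], [1,3], [1,4], [1,5], [1,6], [1,7], [2,3], [2,4], [2,5], [2,6], [2,7], [3,4], [3,5], [3,6], [3,7], [4,5], [4,6], [4,7], [5,6], [5,7], [6,7]
  2-simplices (14): [1,2,6], [1,2,7], [1,3,4], [1,3,7], [1,4,5], [1,5,6], [2,3,5], [2,3,6], [2,4,5], [2,4,7], [3,4,6], [3,5,7], [4,6,7], [5,6,7]

giving chain groups C_0 ≅ Z^7, C_1 ≅ Z^21, C_2 ≅ Z^14.

The boundary map ∂_1: C_1 → C_0 is given by ∂[p,q] = [q] − [p].
The resulting 7×21 matrix has rank 6, and its Smith normal form has invariant factors (1,1,1,1,1,1).

Boundary ∂_2: C_2 → C_1 sends each 2-simplex [p,q,r] to [q,r] − [p,r] + [p,q]. For instance
  ∂[5,6,7] = [6,7] − [5,7] + [5,6],
  ∂[2,4,5] = [4,5] − [2,5] + [2,4].
The resulting 21×14 matrix has rank 13, and its Smith normal form has invariant factors (1,1,1,1,1,1,1,1,1,1,1,1,1).

Reading off H_k = ker ∂_k / im ∂_{k+1}:

  H_1: rank ker ∂_1 − rank ∂_2 = (21 − 6) − 13 = 2, and the invariant factors of ∂_2 are all 1, so H_1 = Z^2.

(K is a triangulation of the torus T^2.)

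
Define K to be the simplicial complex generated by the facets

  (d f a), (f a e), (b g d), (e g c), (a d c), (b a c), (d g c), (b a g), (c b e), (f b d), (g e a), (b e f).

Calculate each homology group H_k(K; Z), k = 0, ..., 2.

H_0 ≅ Z,  H_1 ≅ Z_2,  H_2 = 0.

K has 7 vertices, 18 edges, 12 triangles.
rank ∂_0 = 0, rank ∂_1 = 6 ⇒ b_0 = 7 − 0 − 6 = 1; all invariant factors of ∂_1 are 1 so no torsion. So H_0 = Z.
rank ∂_1 = 6, rank ∂_2 = 12 ⇒ b_1 = 18 − 6 − 12 = 0; ∂_2 has invariant factor(s) [2] giving torsion. So H_1 = Z_2.
rank ∂_2 = 12, rank ∂_3 = 0 ⇒ b_2 = 12 − 12 − 0 = 0. So H_2 = 0.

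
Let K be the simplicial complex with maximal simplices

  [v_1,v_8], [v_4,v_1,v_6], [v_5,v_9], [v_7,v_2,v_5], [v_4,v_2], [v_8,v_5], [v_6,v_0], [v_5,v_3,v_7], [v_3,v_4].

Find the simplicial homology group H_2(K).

H_2 = 0.

Take the total order v_0 < v_1 < v_2 < v_3 < v_4 < v_5 < v_6 < v_7 < v_8 < v_9 on the vertex set. Then K (dimension 2) consists of the simplices:

  0-simplices (10): [v_0], [v_1], [v_2], [v_3], [v_4], [v_5], [v_6], [v_7], [v_8], [v_9]
  1-simplices (14): [v_0,v_6], [v_1,v_4], [v_1,v_6], [v_1,v_8], [v_2,v_4], [v_2,v_5], [v_2,v_7], [v_3,v_4], [v_3,v_5], [v_3,v_7], [v_4,v_6], [v_5,v_7], [v_5,v_8], [v_5,v_9]
  2-simplices (3): [v_1,v_4,v_6], [v_2,v_5,v_7], [v_3,v_5,v_7]

Hence C_0 ≅ Z^10, C_1 ≅ Z^14, C_2 ≅ Z^3.

∂_1: C_1 → C_0 maps an edge to its endpoints' difference, ∂[p,q] = q − p. For instance
  ∂[v_5,v_9] = [v_9] − [v_5].
The resulting 10×14 matrix has rank 9, and its Smith normal form has invariant factors (1,1,1,1,1,1,1,1,1).

Boundary ∂_2: C_2 → C_1 maps a triangle to the signed sum of its edges. For instance
  ∂[v_1,v_4,v_6] = [v_4,v_6] − [v_1,v_6] + [v_1,v_4],
  ∂[v_3,v_5,v_7] = [v_5,v_7] − [v_3,v_7] + [v_3,v_5].
The 14×3 boundary matrix has rank 3 and Smith normal form diag(1,1,1).

Now H_k = ker ∂_k / im ∂_{k+1}, so:

  H_2: rank ker ∂_2 − rank ∂_3 = (3 − 3) − 0 = 0, and there is no ∂_3, so H_2 = 0.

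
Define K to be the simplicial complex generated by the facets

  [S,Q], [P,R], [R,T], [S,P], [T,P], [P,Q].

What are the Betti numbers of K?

b_0 = 1, b_1 = 2.

Fix the vertex order P < Q < R < S < T and write every simplex with vertices in increasing order. Then dim K = 1 and the simplices of K are:

  0-simplices (5): P, Q, R, S, T
  1-simplices (6): PQ, PR, PS, PT, QS, RT

so the chain groups are C_0 ≅ Z^5, C_1 ≅ Z^6.

∂_1: C_1 → C_0 maps an edge to its endpoints' difference, ∂[p,q] = q − p.
The 5×6 boundary matrix has rank 4 and Smith normal form diag(1,1,1,1).

Now H_k = ker ∂_k / im ∂_{k+1}, so:

  H_0: rank C_0 − rank ∂_1 = 5 − 4 = 1, and the invariant factors of ∂_1 are all 1, so H_0 ≅ Z.
  H_1: rank ker ∂_1 − rank ∂_2 = (6 − 4) − 0 = 2, and there is no ∂_2, so H_1 ≅ Z^2.

As a check, the Euler characteristic is 5 − 6 = -1, which agrees with 1 − 2 = -1.
(K is a triangulation of a wedge of 2 circles.)

Hence the Betti numbers are b_0 = 1, b_1 = 2.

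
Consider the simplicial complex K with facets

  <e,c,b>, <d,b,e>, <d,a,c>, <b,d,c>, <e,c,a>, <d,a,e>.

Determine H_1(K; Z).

K has 5 vertices, 9 edges, 6 triangles.
rank ∂_1 = 4, rank ∂_2 = 5 ⇒ b_1 = 9 − 4 − 5 = 0; all invariant factors of ∂_2 are 1 so no torsion. So H_1 = 0.

H_1 ≅ 0.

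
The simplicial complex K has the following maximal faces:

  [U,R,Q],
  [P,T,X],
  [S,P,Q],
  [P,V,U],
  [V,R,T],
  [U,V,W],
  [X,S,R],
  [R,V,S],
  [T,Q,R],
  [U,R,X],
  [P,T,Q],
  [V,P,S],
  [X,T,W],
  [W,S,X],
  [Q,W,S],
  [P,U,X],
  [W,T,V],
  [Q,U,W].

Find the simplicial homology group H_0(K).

H_0 = Z.

Fix the vertex order P < Q < R < S < T < U < V < W < X and write every simplex with vertices in increasing order. Then dim K = 2 and the simplices of K are:

  0-simplices (9): P, Q, R, S, T, U, V, W, X
  1-simplices (27): PQ, PS, PT, PU, PV, PX, QR, QS, QT, QU, QW, RS, RT, RU, RV, RX, SV, SW, SX, TV, TW, TX, UV, UW, UX, VW, WX
  2-simplices (18): PQS, PQT, PSV, PTX, PUV, PUX, QRT, QRU, QSW, QUW, RSV, RSX, RTV, RUX, SWX, TVW, TWX, UVW

so the chain groups are C_0 ≅ Z^9, C_1 ≅ Z^27, C_2 ≅ Z^18.

Boundary ∂_1: C_1 → C_0 maps an edge to its endpoints' difference, ∂[p,q] = q − p. For instance
  ∂QW = W − Q.
This gives a 9×27 integer matrix of rank 8; reducing to Smith normal form yields diagonal entries (1,1,1,1,1,1,1,1).

The boundary map ∂_2: C_2 → C_1 sends each 2-simplex [p,q,r] to [q,r] − [p,r] + [p,q]. For instance
  ∂PTX = TX − PX + PT,
  ∂SWX = WX − SX + SW.
The 27×18 boundary matrix has rank 17 and Smith normal form diag(1,1,1,1,1,1,1,1,1,1,1,1,1,1,1,1,1).

Reading off H_k = ker ∂_k / im ∂_{k+1}:

  H_0: rank C_0 − rank ∂_1 = 9 − 8 = 1, and the invariant factors of ∂_1 are all 1, so H_0 ≅ Z.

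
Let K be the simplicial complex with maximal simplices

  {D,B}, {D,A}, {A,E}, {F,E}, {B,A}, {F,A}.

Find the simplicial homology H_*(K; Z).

Take the total order A < B < D < E < F on the vertex set. Then K (dimension 1) consists of the simplices:

  0-simplices (5): A, B, D, E, F
  1-simplices (6): AB, AD, AE, AF, BD, EF

so the chain groups are C_0 ≅ Z^5, C_1 ≅ Z^6.

∂_1: C_1 → C_0 is given by ∂[p,q] = [q] − [p]. For instance
  ∂AD = D − A.
As a 5×6 matrix over Z this has rank 4, with invariant factors (1,1,1,1).

Now H_k = ker ∂_k / im ∂_{k+1}, so:

  H_0: rank C_0 − rank ∂_1 = 5 − 4 = 1, and the invariant factors of ∂_1 are all 1, so H_0 = Z.
  H_1: rank ker ∂_1 − rank ∂_2 = (6 − 4) − 0 = 2, and there is no ∂_2, so H_1 = Z^2.

H_0 = Z,  H_1 = Z^2.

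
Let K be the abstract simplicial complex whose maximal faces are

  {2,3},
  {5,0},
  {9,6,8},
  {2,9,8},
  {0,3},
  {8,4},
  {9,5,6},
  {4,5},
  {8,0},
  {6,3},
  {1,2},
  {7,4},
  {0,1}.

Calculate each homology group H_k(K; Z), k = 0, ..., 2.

K has 10 vertices, 17 edges, 3 triangles.
rank ∂_0 = 0, rank ∂_1 = 9 ⇒ b_0 = 10 − 0 − 9 = 1; all invariant factors of ∂_1 are 1 so no torsion. So H_0 = Z.
rank ∂_1 = 9, rank ∂_2 = 3 ⇒ b_1 = 17 − 9 − 3 = 5; all invariant factors of ∂_2 are 1 so no torsion. So H_1 = Z^5.
rank ∂_2 = 3, rank ∂_3 = 0 ⇒ b_2 = 3 − 3 − 0 = 0. So H_2 = 0.

H_0 ≅ Z,  H_1 ≅ Z^5,  H_2 = 0.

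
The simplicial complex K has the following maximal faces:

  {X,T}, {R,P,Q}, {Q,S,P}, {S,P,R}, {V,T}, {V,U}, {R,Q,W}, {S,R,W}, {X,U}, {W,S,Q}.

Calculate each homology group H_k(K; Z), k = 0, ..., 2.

H_0 ≅ Z^2,  H_1 ≅ Z,  H_2 ≅ Z.

Fix the vertex order P < Q < R < S < T < U < V < W < X and write every simplex with vertices in increasing order. Then dim K = 2 and the simplices of K are:

  0-simplices (9): P, Q, R, S, T, U, V, W, X
  1-simplices (13): PQ, PR, PS, QR, QS, QW, RS, RW, SW, TV, TX, UV, UX
  2-simplices (6): PQR, PQS, PRS, QRW, QSW, RSW

Hence C_0 ≅ Z^9, C_1 ≅ Z^13, C_2 ≅ Z^6.

∂_1: C_1 → C_0 sends each edge [p,q] (with p < q) to q − p.
As a 9×13 matrix over Z this has rank 7, with invariant factors (1,1,1,1,1,1,1).

Boundary ∂_2: C_2 → C_1 maps a triangle to the signed sum of its edges. For instance
  ∂QSW = SW − QW + QS,
  ∂RSW = SW − RW + RS.
As a 13×6 matrix over Z this has rank 5, with invariant factors (1,1,1,1,1).

Now H_k = ker ∂_k / im ∂_{k+1}, so:

  H_0: rank C_0 − rank ∂_1 = 9 − 7 = 2, and the invariant factors of ∂_1 are all 1, so H_0 ≅ Z^2.
  H_1: rank ker ∂_1 − rank ∂_2 = (13 − 7) − 5 = 1, and the invariant factors of ∂_2 are all 1, so H_1 ≅ Z.
  H_2: rank ker ∂_2 − rank ∂_3 = (6 − 5) − 0 = 1, and there is no ∂_3, so H_2 ≅ Z.

(K is a triangulation of the disjoint union of the 2-sphere S^2 and the circle S^1.)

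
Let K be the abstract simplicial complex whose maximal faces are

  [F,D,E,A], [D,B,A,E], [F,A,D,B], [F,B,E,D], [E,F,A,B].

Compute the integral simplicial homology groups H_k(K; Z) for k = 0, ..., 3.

Fix the vertex order A < B < D < E < F and write every simplex with vertices in increasing order. Then dim K = 3 and the simplices of K are:

  0-simplices (5): A, B, D, E, F
  1-simplices (10): AB, AD, AE, AF, BD, BE, BF, DE, DF, EF
  2-simplices (10): ABD, ABE, ABF, ADE, ADF, AEF, BDE, BDF, BEF, DEF
  3-simplices (5): ABDE, ABDF, ABEF, ADEF, BDEF

giving chain groups C_0 ≅ Z^5, C_1 ≅ Z^10, C_2 ≅ Z^10, C_3 ≅ Z^5.

The boundary map ∂_1: C_1 → C_0 is given by ∂[p,q] = [q] − [p].
The 5×10 boundary matrix has rank 4 and Smith normal form diag(1,1,1,1).

Boundary ∂_2: C_2 → C_1 acts by ∂[p,q,r] = [q,r] − [p,r] + [p,q]. For instance
  ∂AEF = EF − AF + AE,
  ∂ABF = BF − AF + AB.
The resulting 10×10 matrix has rank 6, and its Smith normal form has invariant factors (1,1,1,1,1,1).

∂_3: C_3 → C_2 sends each 3-simplex σ to the alternating sum Σ_i (−1)^i (σ with its i-th vertex removed). For instance
  ∂ABEF = BEF − AEF + ABF − ABE,
  ∂ABDF = BDF − ADF + ABF − ABD.
The resulting 10×5 matrix has rank 4, and its Smith normal form has invariant factors (1,1,1,1).

From H_k ≅ ker(∂_k) / im(∂_{k+1}) we obtain:

  H_0: rank C_0 − rank ∂_1 = 5 − 4 = 1, and the invariant factors of ∂_1 are all 1, so H_0 = Z.
  H_1: rank ker ∂_1 − rank ∂_2 = (10 − 4) − 6 = 0, and the invariant factors of ∂_2 are all 1, so H_1 = 0.
  H_2: rank ker ∂_2 − rank ∂_3 = (10 − 6) − 4 = 0, and the invariant factors of ∂_3 are all 1, so H_2 = 0.
  H_3: rank ker ∂_3 − rank ∂_4 = (5 − 4) − 0 = 1, and there is no ∂_4, so H_3 = Z.

As a check, the Euler characteristic is 5 − 10 + 10 − 5 = 0, which agrees with 1 − 0 + 0 − 1 = 0.

H_0 ≅ Z,  H_1 = 0,  H_2 = 0,  H_3 ≅ Z.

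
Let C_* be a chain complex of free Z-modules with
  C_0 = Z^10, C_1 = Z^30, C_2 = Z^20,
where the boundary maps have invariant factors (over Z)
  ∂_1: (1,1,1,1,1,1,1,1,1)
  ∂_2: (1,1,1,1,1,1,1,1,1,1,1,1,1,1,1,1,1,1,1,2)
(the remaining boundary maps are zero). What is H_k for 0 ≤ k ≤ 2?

H_0: b_0 = 10 − 0 − 9 = 1; torsion from ∂_1 factors > 1: none. So H_0 = Z.
H_1: b_1 = 30 − 9 − 20 = 1; torsion from ∂_2 factors > 1: [2]. So H_1 = Z ⊕ Z/2Z.
H_2: b_2 = 20 − 20 − 0 = 0; torsion from ∂_3 factors > 1: none. So H_2 = 0.

H_0 = Z,  H_1 = Z ⊕ Z/2Z,  H_2 = 0.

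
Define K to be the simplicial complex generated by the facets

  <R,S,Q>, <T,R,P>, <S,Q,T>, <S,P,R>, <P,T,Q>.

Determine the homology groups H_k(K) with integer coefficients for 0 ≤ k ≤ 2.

Take the total order P < Q < R < S < T on the vertex set. Then K (dimension 2) consists of the simplices:

  0-simplices (5): P, Q, R, S, T
  1-simplices (10): PQ, PR, PS, PT, QR, QS, QT, RS, RT, ST
  2-simplices (5): PQT, PRS, PRT, QRS, QST

Hence C_0 ≅ Z^5, C_1 ≅ Z^10, C_2 ≅ Z^5.

Boundary ∂_1: C_1 → C_0 maps an edge to its endpoints' difference, ∂[p,q] = q − p. For instance
  ∂PR = R − P.
The resulting 5×10 matrix has rank 4, and its Smith normal form has invariant factors (1,1,1,1).

∂_2: C_2 → C_1 acts by ∂[p,q,r] = [q,r] − [p,r] + [p,q]. For instance
  ∂PRS = RS − PS + PR,
  ∂PRT = RT − PT + PR.
The resulting 10×5 matrix has rank 5, and its Smith normal form has invariant factors (1,1,1,1,1).

Computing H_k = (kernel of ∂_k) / (image of ∂_{k+1}):

  H_0: rank C_0 − rank ∂_1 = 5 − 4 = 1, and the invariant factors of ∂_1 are all 1, so H_0 = Z.
  H_1: rank ker ∂_1 − rank ∂_2 = (10 − 4) − 5 = 1, and the invariant factors of ∂_2 are all 1, so H_1 = Z.
  H_2: rank ker ∂_2 − rank ∂_3 = (5 − 5) − 0 = 0, and there is no ∂_3, so H_2 = 0.

(K is a triangulation of the Möbius band.)

H_0 = Z,  H_1 = Z,  H_2 = 0.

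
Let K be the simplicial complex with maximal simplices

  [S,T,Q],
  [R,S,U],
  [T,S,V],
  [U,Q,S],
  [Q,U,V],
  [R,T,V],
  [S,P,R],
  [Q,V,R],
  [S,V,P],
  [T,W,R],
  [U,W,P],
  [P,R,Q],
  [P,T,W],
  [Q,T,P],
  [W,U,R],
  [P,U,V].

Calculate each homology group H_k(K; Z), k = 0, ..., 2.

H_0 = Z,  H_1 = Z^2,  H_2 = Z.

We work with the vertex ordering P < Q < R < S < T < U < V < W. The simplices of K, each written with vertices in increasing order, are:

  0-simplices (8): P, Q, R, S, T, U, V, W
  1-simplices (24): PQ, PR, PS, PT, PU, PV, PW, QR, QS, QT, QU, QV, RS, RT, RU, RV, RW, ST, SU, SV, TV, TW, UV, UW
  2-simplices (16): PQR, PQT, PRS, PSV, PTW, PUV, PUW, QRV, QST, QSU, QUV, RSU, RTV, RTW, RUW, STV

so the chain groups are C_0 ≅ Z^8, C_1 ≅ Z^24, C_2 ≅ Z^16.

∂_1: C_1 → C_0 sends each edge [p,q] (with p < q) to q − p. For instance
  ∂PR = R − P.
The 8×24 boundary matrix has rank 7 and Smith normal form diag(1,1,1,1,1,1,1).

∂_2: C_2 → C_1 maps a triangle to the signed sum of its edges. For instance
  ∂PTW = TW − PW + PT,
  ∂RTW = TW − RW + RT.
The resulting 24×16 matrix has rank 15, and its Smith normal form has invariant factors (1,1,1,1,1,1,1,1,1,1,1,1,1,1,1).

From H_k ≅ ker(∂_k) / im(∂_{k+1}) we obtain:

  H_0: rank C_0 − rank ∂_1 = 8 − 7 = 1, and the invariant factors of ∂_1 are all 1, so H_0 = Z.
  H_1: rank ker ∂_1 − rank ∂_2 = (24 − 7) − 15 = 2, and the invariant factors of ∂_2 are all 1, so H_1 = Z^2.
  H_2: rank ker ∂_2 − rank ∂_3 = (16 − 15) − 0 = 1, and there is no ∂_3, so H_2 = Z.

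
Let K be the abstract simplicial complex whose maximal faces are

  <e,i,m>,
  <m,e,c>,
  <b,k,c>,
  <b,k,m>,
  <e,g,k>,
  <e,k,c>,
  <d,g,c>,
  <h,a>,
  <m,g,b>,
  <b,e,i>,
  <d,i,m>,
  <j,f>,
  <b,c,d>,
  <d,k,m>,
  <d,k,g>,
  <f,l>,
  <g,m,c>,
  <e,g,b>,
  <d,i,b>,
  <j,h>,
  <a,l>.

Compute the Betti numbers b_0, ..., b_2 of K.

b_0 = 2, b_1 = 3, b_2 = 1.

Order the vertices as a < b < c < d < e < f < g < h < i < j < k < l < m. Listing each simplex with vertices in this order, K has dimension 2 with simplices:

  0-simplices (13): a, b, c, d, e, f, g, h, i, j, k, l, m
  1-simplices (29): ah, al, bc, bd, be, bg, bi, bk, bm, cd, ce, cg, ck, cm, dg, di, dk, dm, eg, ei, ek, em, fj, fl, gk, gm, hj, im, km
  2-simplices (16): bcd, bck, bdi, beg, bei, bgm, bkm, cdg, cek, cem, cgm, dgk, dim, dkm, egk, eim

Hence C_0 ≅ Z^13, C_1 ≅ Z^29, C_2 ≅ Z^16.

Boundary ∂_1: C_1 → C_0 maps an edge to its endpoints' difference, ∂[p,q] = q − p. For instance
  ∂bi = i − b.
This gives a 13×29 integer matrix of rank 11; reducing to Smith normal form yields diagonal entries (1,1,1,1,1,1,1,1,1,1,1).

∂_2: C_2 → C_1 maps a triangle to the signed sum of its edges. For instance
  ∂cgm = gm − cm + cg,
  ∂bei = ei − bi + be.
The 29×16 boundary matrix has rank 15 and Smith normal form diag(1,1,1,1,1,1,1,1,1,1,1,1,1,1,1).

Now H_k = ker ∂_k / im ∂_{k+1}, so:

  H_0: rank C_0 − rank ∂_1 = 13 − 11 = 2, and the invariant factors of ∂_1 are all 1, so H_0 ≅ Z^2.
  H_1: rank ker ∂_1 − rank ∂_2 = (29 − 11) − 15 = 3, and the invariant factors of ∂_2 are all 1, so H_1 ≅ Z^3.
  H_2: rank ker ∂_2 − rank ∂_3 = (16 − 15) − 0 = 1, and there is no ∂_3, so H_2 ≅ Z.

Hence the Betti numbers are b_0 = 2, b_1 = 3, b_2 = 1.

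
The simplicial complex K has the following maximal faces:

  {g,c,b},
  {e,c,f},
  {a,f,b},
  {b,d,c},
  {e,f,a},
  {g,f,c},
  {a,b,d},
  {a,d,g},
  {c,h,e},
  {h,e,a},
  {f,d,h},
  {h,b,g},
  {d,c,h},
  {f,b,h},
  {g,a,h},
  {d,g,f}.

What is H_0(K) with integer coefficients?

K has 8 vertices, 24 edges, 16 triangles.
rank ∂_0 = 0, rank ∂_1 = 7 ⇒ b_0 = 8 − 0 − 7 = 1; all invariant factors of ∂_1 are 1 so no torsion. So H_0 ≅ Z.

H_0 = Z.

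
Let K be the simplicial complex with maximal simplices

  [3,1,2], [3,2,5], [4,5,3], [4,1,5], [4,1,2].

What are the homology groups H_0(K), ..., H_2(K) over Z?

H_0 ≅ Z,  H_1 ≅ Z,  H_2 = 0.

Fix the vertex order 1 < 2 < 3 < 4 < 5 and write every simplex with vertices in increasing order. Then dim K = 2 and the simplices of K are:

  0-simplices (5): [1], [2], [3], [4], [5]
  1-simplices (10): [1,2], [1,3], [1,4], [1,5], [2,3], [2,4], [2,5], [3,4], [3,5], [4,5]
  2-simplices (5): [1,2,3], [1,2,4], [1,4,5], [2,3,5], [3,4,5]

Hence C_0 ≅ Z^5, C_1 ≅ Z^10, C_2 ≅ Z^5.

The boundary map ∂_1: C_1 → C_0 sends each edge [p,q] (with p < q) to q − p.
The resulting 5×10 matrix has rank 4, and its Smith normal form has invariant factors (1,1,1,1).

∂_2: C_2 → C_1 acts by ∂[p,q,r] = [q,r] − [p,r] + [p,q]. For instance
  ∂[2,3,5] = [3,5] − [2,5] + [2,3],
  ∂[3,4,5] = [4,5] − [3,5] + [3,4].
The resulting 10×5 matrix has rank 5, and its Smith normal form has invariant factors (1,1,1,1,1).

Now H_k = ker ∂_k / im ∂_{k+1}, so:

  H_0: rank C_0 − rank ∂_1 = 5 − 4 = 1, and the invariant factors of ∂_1 are all 1, so H_0 ≅ Z.
  H_1: rank ker ∂_1 − rank ∂_2 = (10 − 4) − 5 = 1, and the invariant factors of ∂_2 are all 1, so H_1 ≅ Z.
  H_2: rank ker ∂_2 − rank ∂_3 = (5 − 5) − 0 = 0, and there is no ∂_3, so H_2 ≅ 0.

As a check, the Euler characteristic is 5 − 10 + 5 = 0, which agrees with 1 − 1 + 0 = 0.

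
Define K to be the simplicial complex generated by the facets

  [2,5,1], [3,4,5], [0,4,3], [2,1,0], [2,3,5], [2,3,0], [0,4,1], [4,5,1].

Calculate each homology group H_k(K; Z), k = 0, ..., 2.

H_0 ≅ Z,  H_1 = 0,  H_2 ≅ Z.

K has 6 vertices, 12 edges, 8 triangles.
rank ∂_0 = 0, rank ∂_1 = 5 ⇒ b_0 = 6 − 0 − 5 = 1; all invariant factors of ∂_1 are 1 so no torsion. So H_0 ≅ Z.
rank ∂_1 = 5, rank ∂_2 = 7 ⇒ b_1 = 12 − 5 − 7 = 0; all invariant factors of ∂_2 are 1 so no torsion. So H_1 ≅ 0.
rank ∂_2 = 7, rank ∂_3 = 0 ⇒ b_2 = 8 − 7 − 0 = 1. So H_2 ≅ Z.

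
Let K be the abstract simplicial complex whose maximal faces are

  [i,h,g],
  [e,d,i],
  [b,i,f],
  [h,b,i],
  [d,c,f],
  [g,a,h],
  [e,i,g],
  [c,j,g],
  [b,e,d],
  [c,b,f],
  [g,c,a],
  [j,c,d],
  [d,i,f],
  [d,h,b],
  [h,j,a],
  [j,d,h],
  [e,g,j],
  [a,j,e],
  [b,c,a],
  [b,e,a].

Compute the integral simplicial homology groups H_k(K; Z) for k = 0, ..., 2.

K has 10 vertices, 30 edges, 20 triangles.
rank ∂_0 = 0, rank ∂_1 = 9 ⇒ b_0 = 10 − 0 − 9 = 1; all invariant factors of ∂_1 are 1 so no torsion. So H_0 = Z.
rank ∂_1 = 9, rank ∂_2 = 20 ⇒ b_1 = 30 − 9 − 20 = 1; ∂_2 has invariant factor(s) [2] giving torsion. So H_1 = Z ⊕ Z/2Z.
rank ∂_2 = 20, rank ∂_3 = 0 ⇒ b_2 = 20 − 20 − 0 = 0. So H_2 = 0.

H_0 = Z,  H_1 = Z ⊕ Z/2Z,  H_2 = 0.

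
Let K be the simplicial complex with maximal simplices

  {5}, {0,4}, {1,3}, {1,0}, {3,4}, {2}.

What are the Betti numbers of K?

b_0 = 3, b_1 = 1.

K has 6 vertices, 4 edges.
rank ∂_0 = 0, rank ∂_1 = 3 ⇒ b_0 = 6 − 0 − 3 = 3; all invariant factors of ∂_1 are 1 so no torsion. So H_0 ≅ Z^3.
rank ∂_1 = 3, rank ∂_2 = 0 ⇒ b_1 = 4 − 3 − 0 = 1. So H_1 ≅ Z.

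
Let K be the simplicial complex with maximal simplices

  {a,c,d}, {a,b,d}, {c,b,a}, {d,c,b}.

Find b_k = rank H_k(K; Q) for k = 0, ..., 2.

K has 4 vertices, 6 edges, 4 triangles.
rank ∂_0 = 0, rank ∂_1 = 3 ⇒ b_0 = 4 − 0 − 3 = 1; all invariant factors of ∂_1 are 1 so no torsion. So H_0 = Z.
rank ∂_1 = 3, rank ∂_2 = 3 ⇒ b_1 = 6 − 3 − 3 = 0; all invariant factors of ∂_2 are 1 so no torsion. So H_1 = 0.
rank ∂_2 = 3, rank ∂_3 = 0 ⇒ b_2 = 4 − 3 − 0 = 1. So H_2 = Z.

b_0 = 1, b_1 = 0, b_2 = 1.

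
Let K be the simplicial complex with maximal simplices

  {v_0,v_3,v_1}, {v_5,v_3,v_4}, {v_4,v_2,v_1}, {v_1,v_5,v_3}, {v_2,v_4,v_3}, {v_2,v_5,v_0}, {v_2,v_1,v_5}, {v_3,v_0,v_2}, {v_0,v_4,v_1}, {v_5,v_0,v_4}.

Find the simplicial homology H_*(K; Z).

H_0 = Z,  H_1 = Z_2,  H_2 = 0.

Take the total order v_0 < v_1 < v_2 < v_3 < v_4 < v_5 on the vertex set. Then K (dimension 2) consists of the simplices:

  0-simplices (6): [v_0], [v_1], [v_2], [v_3], [v_4], [v_5]
  1-simplices (15): (15 of them)
  2-simplices (10): [v_0,v_1,v_3], [v_0,v_1,v_4], [v_0,v_2,v_3], [v_0,v_2,v_5], [v_0,v_4,v_5], [v_1,v_2,v_4], [v_1,v_2,v_5], [v_1,v_3,v_5], [v_2,v_3,v_4], [v_3,v_4,v_5]

so the chain groups are C_0 ≅ Z^6, C_1 ≅ Z^15, C_2 ≅ Z^10.

Boundary ∂_1: C_1 → C_0 maps an edge to its endpoints' difference, ∂[p,q] = q − p.
The 6×15 boundary matrix has rank 5 and Smith normal form diag(1,1,1,1,1).

Boundary ∂_2: C_2 → C_1 sends each 2-simplex [p,q,r] to [q,r] − [p,r] + [p,q]. For instance
  ∂[v_1,v_2,v_4] = [v_2,v_4] − [v_1,v_4] + [v_1,v_2],
  ∂[v_1,v_3,v_5] = [v_3,v_5] − [v_1,v_5] + [v_1,v_3].
The resulting 15×10 matrix has rank 10, and its Smith normal form has invariant factors (1,1,1,1,1,1,1,1,1,2).

Now H_k = ker ∂_k / im ∂_{k+1}, so:

  H_0: rank C_0 − rank ∂_1 = 6 − 5 = 1, and the invariant factors of ∂_1 are all 1, so H_0 = Z.
  H_1: rank ker ∂_1 − rank ∂_2 = (15 − 5) − 10 = 0, and ∂_2 has invariant factor 2 > 1, so H_1 = Z_2.
  H_2: rank ker ∂_2 − rank ∂_3 = (10 − 10) − 0 = 0, and there is no ∂_3, so H_2 = 0.

As a check, the Euler characteristic is 6 − 15 + 10 = 1, which agrees with 1 − 0 + 0 = 1.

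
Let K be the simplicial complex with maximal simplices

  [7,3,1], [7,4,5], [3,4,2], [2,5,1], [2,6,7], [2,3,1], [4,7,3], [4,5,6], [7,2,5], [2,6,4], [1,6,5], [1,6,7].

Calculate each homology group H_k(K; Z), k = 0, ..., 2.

Order the vertices as 1 < 2 < 3 < 4 < 5 < 6 < 7. Listing each simplex with vertices in this order, K has dimension 2 with simplices:

  0-simplices (7): [1], [2], [3], [4], [5], [6], [7]
  1-simplices (18): [1,2], [1,3], [1,5], [1,6], [1,7], [2,3], [2,4], [2,5], [2,6], [2,7], [3,4], [3,7], [4,5], [4,6], [4,7], [5,6], [5,7], [6,7]
  2-simplices (12): [1,2,3], [1,2,5], [1,3,7], [1,5,6], [1,6,7], [2,3,4], [2,4,6], [2,5,7], [2,6,7], [3,4,7], [4,5,6], [4,5,7]

so the chain groups are C_0 ≅ Z^7, C_1 ≅ Z^18, C_2 ≅ Z^12.

∂_1: C_1 → C_0 maps an edge to its endpoints' difference, ∂[p,q] = q − p.
This gives a 7×18 integer matrix of rank 6; reducing to Smith normal form yields diagonal entries (1,1,1,1,1,1).

The boundary map ∂_2: C_2 → C_1 acts by ∂[p,q,r] = [q,r] − [p,r] + [p,q]. For instance
  ∂[1,2,3] = [2,3] − [1,3] + [1,2],
  ∂[2,6,7] = [6,7] − [2,7] + [2,6].
The resulting 18×12 matrix has rank 12, and its Smith normal form has invariant factors (1,1,1,1,1,1,1,1,1,1,1,2).

Computing H_k = (kernel of ∂_k) / (image of ∂_{k+1}):

  H_0: rank C_0 − rank ∂_1 = 7 − 6 = 1, and the invariant factors of ∂_1 are all 1, so H_0 = Z.
  H_1: rank ker ∂_1 − rank ∂_2 = (18 − 6) − 12 = 0, and ∂_2 has invariant factor 2 > 1, so H_1 = Z/2.
  H_2: rank ker ∂_2 − rank ∂_3 = (12 − 12) − 0 = 0, and there is no ∂_3, so H_2 = 0.

H_0 ≅ Z,  H_1 ≅ Z/2,  H_2 = 0.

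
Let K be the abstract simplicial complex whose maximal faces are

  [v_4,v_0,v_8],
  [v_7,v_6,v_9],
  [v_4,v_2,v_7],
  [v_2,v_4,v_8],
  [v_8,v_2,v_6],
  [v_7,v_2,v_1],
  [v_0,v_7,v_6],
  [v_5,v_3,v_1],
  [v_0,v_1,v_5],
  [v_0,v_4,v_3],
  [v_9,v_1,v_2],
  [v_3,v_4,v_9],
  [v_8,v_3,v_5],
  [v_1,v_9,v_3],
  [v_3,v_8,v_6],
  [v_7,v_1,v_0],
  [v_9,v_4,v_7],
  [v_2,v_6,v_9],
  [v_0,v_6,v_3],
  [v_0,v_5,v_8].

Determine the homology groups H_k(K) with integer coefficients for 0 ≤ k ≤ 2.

Fix the vertex order v_0 < v_1 < v_2 < v_3 < v_4 < v_5 < v_6 < v_7 < v_8 < v_9 and write every simplex with vertices in increasing order. Then dim K = 2 and the simplices of K are:

  0-simplices (10): [v_0], [v_1], [v_2], [v_3], [v_4], [v_5], [v_6], [v_7], [v_8], [v_9]
  1-simplices (30): (30 of them)
  2-simplices (20): (20 of them)

Hence C_0 ≅ Z^10, C_1 ≅ Z^30, C_2 ≅ Z^20.

Boundary ∂_1: C_1 → C_0 is given by ∂[p,q] = [q] − [p].
This gives a 10×30 integer matrix of rank 9; reducing to Smith normal form yields diagonal entries (1,1,1,1,1,1,1,1,1).

The boundary map ∂_2: C_2 → C_1 acts by ∂[p,q,r] = [q,r] − [p,r] + [p,q]. For instance
  ∂[v_0,v_3,v_6] = [v_3,v_6] − [v_0,v_6] + [v_0,v_3],
  ∂[v_0,v_1,v_7] = [v_1,v_7] − [v_0,v_7] + [v_0,v_1].
The resulting 30×20 matrix has rank 20, and its Smith normal form has invariant factors (1,1,1,1,1,1,1,1,1,1,1,1,1,1,1,1,1,1,1,2).

From H_k ≅ ker(∂_k) / im(∂_{k+1}) we obtain:

  H_0: rank C_0 − rank ∂_1 = 10 − 9 = 1, and the invariant factors of ∂_1 are all 1, so H_0 = Z.
  H_1: rank ker ∂_1 − rank ∂_2 = (30 − 9) − 20 = 1, and ∂_2 has invariant factor 2 > 1, so H_1 = Z ⊕ Z/2.
  H_2: rank ker ∂_2 − rank ∂_3 = (20 − 20) − 0 = 0, and there is no ∂_3, so H_2 = 0.

(K is a triangulation of the Klein bottle.)

H_0 ≅ Z,  H_1 ≅ Z ⊕ Z/2,  H_2 = 0.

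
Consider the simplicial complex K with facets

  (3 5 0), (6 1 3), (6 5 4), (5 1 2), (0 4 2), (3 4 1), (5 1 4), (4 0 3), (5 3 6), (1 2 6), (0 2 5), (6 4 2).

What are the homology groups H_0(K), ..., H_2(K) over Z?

H_0 ≅ Z,  H_1 ≅ Z/2Z,  H_2 = 0.

Take the total order 0 < 1 < 2 < 3 < 4 < 5 < 6 on the vertex set. Then K (dimension 2) consists of the simplices:

  0-simplices (7): [0], [1], [2], [3], [4], [5], [6]
  1-simplices (18): [0,2], [0,3], [0,4], [0,5], [1,2], [1,3], [1,4], [1,5], [1,6], [2,4], [2,5], [2,6], [3,4], [3,5], [3,6], [4,5], [4,6], [5,6]
  2-simplices (12): [0,2,4], [0,2,5], [0,3,4], [0,3,5], [1,2,5], [1,2,6], [1,3,4], [1,3,6], [1,4,5], [2,4,6], [3,5,6], [4,5,6]

so the chain groups are C_0 ≅ Z^7, C_1 ≅ Z^18, C_2 ≅ Z^12.

The boundary map ∂_1: C_1 → C_0 sends each edge [p,q] (with p < q) to q − p. For instance
  ∂[2,4] = [4] − [2].
The 7×18 boundary matrix has rank 6 and Smith normal form diag(1,1,1,1,1,1).

∂_2: C_2 → C_1 maps a triangle to the signed sum of its edges. For instance
  ∂[1,3,4] = [3,4] − [1,4] + [1,3],
  ∂[1,2,5] = [2,5] − [1,5] + [1,2].
This gives a 18×12 integer matrix of rank 12; reducing to Smith normal form yields diagonal entries (1,1,1,1,1,1,1,1,1,1,1,2).

From H_k ≅ ker(∂_k) / im(∂_{k+1}) we obtain:

  H_0: rank C_0 − rank ∂_1 = 7 − 6 = 1, and the invariant factors of ∂_1 are all 1, so H_0 ≅ Z.
  H_1: rank ker ∂_1 − rank ∂_2 = (18 − 6) − 12 = 0, and ∂_2 has invariant factor 2 > 1, so H_1 ≅ Z/2Z.
  H_2: rank ker ∂_2 − rank ∂_3 = (12 − 12) − 0 = 0, and there is no ∂_3, so H_2 ≅ 0.

As a check, the Euler characteristic is 7 − 18 + 12 = 1, which agrees with 1 − 0 + 0 = 1.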